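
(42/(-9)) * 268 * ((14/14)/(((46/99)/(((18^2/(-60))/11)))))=151956/115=1321.36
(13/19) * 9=117/19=6.16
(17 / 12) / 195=17 / 2340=0.01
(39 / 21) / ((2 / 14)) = 13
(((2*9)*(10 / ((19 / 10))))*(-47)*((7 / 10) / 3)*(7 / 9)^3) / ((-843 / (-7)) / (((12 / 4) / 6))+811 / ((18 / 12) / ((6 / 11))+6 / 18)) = -292273730 / 301273101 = -0.97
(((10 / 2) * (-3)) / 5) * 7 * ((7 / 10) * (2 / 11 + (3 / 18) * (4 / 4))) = -1127 / 220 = -5.12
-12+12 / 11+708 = 7668 / 11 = 697.09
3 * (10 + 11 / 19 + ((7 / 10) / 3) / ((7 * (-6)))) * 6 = 36161 / 190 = 190.32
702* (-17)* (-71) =847314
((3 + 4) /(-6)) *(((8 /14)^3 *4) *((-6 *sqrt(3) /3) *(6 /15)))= 512 *sqrt(3) /735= 1.21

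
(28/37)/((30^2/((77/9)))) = 539/74925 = 0.01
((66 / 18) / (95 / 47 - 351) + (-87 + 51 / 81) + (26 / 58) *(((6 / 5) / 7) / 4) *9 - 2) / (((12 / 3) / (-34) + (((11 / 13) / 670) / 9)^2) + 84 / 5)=-15340550035558551180 / 2901285087299266451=-5.29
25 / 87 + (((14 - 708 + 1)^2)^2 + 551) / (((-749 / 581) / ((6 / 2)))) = -4996334878581301 / 9309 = -536720902200.16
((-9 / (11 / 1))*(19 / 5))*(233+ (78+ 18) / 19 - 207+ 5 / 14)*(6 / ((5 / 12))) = -541404 / 385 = -1406.24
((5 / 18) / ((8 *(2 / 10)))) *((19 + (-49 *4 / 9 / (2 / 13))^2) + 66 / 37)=1502902525 / 431568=3482.42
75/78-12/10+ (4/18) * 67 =14.65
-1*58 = -58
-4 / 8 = -1 / 2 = -0.50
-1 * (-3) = 3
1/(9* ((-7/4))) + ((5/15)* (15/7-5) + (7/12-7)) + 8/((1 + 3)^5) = -59873/8064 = -7.42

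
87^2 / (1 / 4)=30276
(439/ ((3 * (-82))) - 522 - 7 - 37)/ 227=-139675/ 55842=-2.50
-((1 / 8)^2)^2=-1 / 4096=-0.00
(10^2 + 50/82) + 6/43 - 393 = -292.25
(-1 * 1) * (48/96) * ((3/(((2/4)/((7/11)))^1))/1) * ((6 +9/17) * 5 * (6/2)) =-34965/187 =-186.98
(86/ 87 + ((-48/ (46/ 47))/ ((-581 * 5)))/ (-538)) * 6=3091298284/ 521223815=5.93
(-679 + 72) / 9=-607 / 9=-67.44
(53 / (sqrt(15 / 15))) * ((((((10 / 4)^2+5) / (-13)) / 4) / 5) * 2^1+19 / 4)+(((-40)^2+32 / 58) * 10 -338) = 47998677 / 3016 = 15914.68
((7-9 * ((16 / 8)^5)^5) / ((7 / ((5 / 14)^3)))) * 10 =-188743675625 / 9604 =-19652610.96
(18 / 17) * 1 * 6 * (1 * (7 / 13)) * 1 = 756 / 221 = 3.42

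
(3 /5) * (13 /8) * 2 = 39 /20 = 1.95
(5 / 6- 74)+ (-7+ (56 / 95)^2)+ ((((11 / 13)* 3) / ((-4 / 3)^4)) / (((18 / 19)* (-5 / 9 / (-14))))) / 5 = -6807139529 / 90105600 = -75.55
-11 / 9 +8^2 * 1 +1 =63.78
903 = 903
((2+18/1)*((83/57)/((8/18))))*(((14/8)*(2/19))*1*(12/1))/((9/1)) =16.09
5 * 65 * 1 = 325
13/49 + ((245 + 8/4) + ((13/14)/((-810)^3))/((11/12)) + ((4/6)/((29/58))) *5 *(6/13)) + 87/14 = 159227828074067/620634514500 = 256.56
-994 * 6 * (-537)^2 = -1719832716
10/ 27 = 0.37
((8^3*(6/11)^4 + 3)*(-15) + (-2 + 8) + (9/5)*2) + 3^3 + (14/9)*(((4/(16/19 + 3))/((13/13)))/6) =-99262640602/144287055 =-687.95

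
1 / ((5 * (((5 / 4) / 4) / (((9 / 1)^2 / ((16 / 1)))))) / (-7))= -567 / 25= -22.68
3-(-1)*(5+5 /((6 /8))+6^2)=152 /3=50.67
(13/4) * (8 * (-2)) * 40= -2080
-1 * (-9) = 9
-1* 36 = -36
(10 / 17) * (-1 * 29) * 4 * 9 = -10440 / 17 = -614.12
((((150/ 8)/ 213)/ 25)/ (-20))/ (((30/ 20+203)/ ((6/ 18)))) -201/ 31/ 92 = -175105883/ 2484576840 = -0.07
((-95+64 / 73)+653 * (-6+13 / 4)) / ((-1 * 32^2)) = 551843 / 299008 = 1.85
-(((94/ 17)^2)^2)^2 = -873839.07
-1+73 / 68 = 5 / 68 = 0.07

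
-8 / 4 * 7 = -14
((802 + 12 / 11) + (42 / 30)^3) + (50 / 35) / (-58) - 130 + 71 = 208453419 / 279125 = 746.81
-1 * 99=-99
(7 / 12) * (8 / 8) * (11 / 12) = 77 / 144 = 0.53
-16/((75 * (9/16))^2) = -4096/455625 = -0.01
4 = 4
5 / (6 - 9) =-5 / 3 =-1.67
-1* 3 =-3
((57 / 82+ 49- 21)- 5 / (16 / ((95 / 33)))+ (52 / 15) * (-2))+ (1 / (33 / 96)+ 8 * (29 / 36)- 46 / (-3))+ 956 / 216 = 48683609 / 974160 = 49.97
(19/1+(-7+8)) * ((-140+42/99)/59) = -47.31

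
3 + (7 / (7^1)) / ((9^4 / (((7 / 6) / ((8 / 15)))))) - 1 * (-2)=524915 / 104976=5.00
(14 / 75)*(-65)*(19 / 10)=-1729 / 75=-23.05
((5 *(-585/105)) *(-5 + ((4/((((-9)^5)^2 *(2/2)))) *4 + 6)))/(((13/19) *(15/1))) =-66248903923/24407490807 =-2.71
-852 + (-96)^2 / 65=-710.22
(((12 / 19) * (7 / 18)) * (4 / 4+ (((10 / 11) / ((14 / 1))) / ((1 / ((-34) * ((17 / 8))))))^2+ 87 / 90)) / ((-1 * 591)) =-34118863 / 3423946680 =-0.01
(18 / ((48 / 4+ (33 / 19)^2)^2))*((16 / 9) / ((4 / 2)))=2085136 / 29387241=0.07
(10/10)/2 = 1/2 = 0.50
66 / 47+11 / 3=715 / 141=5.07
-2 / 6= -1 / 3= -0.33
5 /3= 1.67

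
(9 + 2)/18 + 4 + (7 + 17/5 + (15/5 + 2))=1801/90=20.01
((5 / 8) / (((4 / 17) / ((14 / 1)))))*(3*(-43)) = -76755 / 16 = -4797.19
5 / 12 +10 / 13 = 185 / 156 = 1.19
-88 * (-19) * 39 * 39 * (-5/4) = -3178890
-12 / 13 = -0.92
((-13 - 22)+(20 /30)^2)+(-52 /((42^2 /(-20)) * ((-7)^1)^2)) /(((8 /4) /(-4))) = -249077 /7203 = -34.58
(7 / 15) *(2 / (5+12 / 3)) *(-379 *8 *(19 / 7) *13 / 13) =-115216 / 135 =-853.45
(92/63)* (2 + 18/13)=4048/819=4.94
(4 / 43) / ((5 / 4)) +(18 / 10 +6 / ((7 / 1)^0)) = 1693 / 215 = 7.87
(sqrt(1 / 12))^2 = 1 / 12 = 0.08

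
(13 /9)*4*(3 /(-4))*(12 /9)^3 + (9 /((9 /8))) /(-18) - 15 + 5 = -1678 /81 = -20.72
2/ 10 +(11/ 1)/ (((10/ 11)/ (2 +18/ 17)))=3163/ 85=37.21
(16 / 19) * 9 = 144 / 19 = 7.58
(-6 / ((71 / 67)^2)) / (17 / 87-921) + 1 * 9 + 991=201918426629 / 201917255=1000.01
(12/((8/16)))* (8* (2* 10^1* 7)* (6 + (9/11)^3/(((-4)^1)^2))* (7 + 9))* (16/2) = 27633715200/1331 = 20761619.23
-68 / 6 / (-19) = 0.60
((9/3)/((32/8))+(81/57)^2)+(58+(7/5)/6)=1321319/21660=61.00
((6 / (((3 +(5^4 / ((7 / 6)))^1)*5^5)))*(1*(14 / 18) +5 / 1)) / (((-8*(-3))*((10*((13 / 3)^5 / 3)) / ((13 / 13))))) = 63 / 373970593750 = 0.00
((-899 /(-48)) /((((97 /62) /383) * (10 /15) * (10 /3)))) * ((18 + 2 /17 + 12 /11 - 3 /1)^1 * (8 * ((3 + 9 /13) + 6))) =6114597861393 /2358070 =2593051.89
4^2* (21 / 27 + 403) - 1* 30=57874 / 9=6430.44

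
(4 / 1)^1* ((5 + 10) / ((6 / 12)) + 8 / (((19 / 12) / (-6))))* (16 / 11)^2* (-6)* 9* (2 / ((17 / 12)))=7962624 / 39083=203.74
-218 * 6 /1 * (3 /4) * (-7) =6867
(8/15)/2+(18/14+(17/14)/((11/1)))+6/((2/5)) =38491/2310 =16.66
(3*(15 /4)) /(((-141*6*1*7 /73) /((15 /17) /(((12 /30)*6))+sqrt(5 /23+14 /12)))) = -365*sqrt(26358) /363216-9125 /178976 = -0.21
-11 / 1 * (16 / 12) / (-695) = 44 / 2085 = 0.02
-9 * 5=-45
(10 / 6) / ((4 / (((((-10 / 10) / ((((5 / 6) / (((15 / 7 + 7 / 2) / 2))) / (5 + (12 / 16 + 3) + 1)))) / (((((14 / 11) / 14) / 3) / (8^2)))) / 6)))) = -4841.57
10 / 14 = 5 / 7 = 0.71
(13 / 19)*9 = 117 / 19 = 6.16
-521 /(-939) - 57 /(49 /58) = -3078805 /46011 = -66.91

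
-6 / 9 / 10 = -1 / 15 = -0.07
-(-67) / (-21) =-67 / 21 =-3.19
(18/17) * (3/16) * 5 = 135/136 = 0.99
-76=-76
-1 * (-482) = 482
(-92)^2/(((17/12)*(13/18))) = 1828224/221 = 8272.51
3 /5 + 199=199.60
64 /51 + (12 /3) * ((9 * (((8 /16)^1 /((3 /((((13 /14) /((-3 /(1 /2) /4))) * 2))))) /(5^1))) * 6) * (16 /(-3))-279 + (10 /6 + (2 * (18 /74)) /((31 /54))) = -466167572 /2047395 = -227.69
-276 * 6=-1656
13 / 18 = 0.72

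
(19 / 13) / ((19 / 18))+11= 161 / 13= 12.38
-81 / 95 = -0.85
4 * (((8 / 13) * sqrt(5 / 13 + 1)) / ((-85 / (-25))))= 480 * sqrt(26) / 2873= 0.85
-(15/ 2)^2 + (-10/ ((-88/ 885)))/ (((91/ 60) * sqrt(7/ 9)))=-225/ 4 + 199125 * sqrt(7)/ 7007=18.94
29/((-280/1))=-29/280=-0.10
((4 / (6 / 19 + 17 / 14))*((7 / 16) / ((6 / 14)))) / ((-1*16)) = -6517 / 39072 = -0.17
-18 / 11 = -1.64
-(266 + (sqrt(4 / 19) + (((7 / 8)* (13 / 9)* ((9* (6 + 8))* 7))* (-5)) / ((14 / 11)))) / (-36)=-10969 / 96 + sqrt(19) / 342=-114.25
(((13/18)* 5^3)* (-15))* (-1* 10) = 40625/3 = 13541.67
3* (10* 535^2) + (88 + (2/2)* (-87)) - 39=8586712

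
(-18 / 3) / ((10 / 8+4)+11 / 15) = -360 / 359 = -1.00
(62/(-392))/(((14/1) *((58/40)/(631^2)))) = -3102.19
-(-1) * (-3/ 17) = -3/ 17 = -0.18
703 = 703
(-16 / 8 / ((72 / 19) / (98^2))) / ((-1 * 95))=2401 / 45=53.36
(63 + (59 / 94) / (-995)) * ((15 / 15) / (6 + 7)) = 5892331 / 1215890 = 4.85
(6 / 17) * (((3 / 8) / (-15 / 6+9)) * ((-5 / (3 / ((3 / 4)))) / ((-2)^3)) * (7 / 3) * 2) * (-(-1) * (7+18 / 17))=14385 / 120224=0.12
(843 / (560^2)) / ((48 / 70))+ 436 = 31252761 / 71680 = 436.00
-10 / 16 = -5 / 8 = -0.62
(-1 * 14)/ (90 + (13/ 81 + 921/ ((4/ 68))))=-567/ 637760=-0.00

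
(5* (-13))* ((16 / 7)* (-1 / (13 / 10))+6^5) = -3537280 / 7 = -505325.71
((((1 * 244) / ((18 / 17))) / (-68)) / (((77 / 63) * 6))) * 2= -61 / 66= -0.92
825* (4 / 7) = 3300 / 7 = 471.43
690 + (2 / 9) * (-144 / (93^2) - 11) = 1982212 / 2883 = 687.55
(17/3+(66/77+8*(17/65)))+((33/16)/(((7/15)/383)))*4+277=5504077/780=7056.51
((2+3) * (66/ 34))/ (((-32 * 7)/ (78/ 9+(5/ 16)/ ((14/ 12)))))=-82555/ 213248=-0.39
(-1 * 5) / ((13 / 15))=-75 / 13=-5.77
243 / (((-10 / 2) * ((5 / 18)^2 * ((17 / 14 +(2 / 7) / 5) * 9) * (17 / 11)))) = -1347192 / 37825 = -35.62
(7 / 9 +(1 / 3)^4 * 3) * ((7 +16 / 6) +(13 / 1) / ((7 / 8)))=11330 / 567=19.98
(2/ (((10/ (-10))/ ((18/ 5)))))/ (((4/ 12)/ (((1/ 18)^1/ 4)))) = -3/ 10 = -0.30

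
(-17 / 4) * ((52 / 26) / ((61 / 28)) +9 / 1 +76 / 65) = -747337 / 15860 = -47.12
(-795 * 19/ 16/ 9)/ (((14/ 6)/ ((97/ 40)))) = -97679/ 896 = -109.02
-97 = -97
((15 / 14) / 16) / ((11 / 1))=15 / 2464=0.01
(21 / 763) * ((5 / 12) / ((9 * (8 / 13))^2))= 845 / 2260224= 0.00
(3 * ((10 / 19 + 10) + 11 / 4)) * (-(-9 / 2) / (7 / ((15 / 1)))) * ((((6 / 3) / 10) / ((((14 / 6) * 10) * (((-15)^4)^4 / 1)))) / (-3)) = -1009 / 6039692028808593750000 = -0.00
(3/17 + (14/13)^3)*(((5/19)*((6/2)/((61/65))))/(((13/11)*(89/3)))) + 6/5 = 23774352819/19262933495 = 1.23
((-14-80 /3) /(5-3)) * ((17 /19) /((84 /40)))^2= -3.69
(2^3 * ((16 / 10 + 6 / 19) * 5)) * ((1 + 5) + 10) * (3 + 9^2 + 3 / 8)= 1965600 / 19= 103452.63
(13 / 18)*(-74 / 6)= -481 / 54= -8.91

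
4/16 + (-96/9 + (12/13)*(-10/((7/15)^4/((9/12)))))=-156.39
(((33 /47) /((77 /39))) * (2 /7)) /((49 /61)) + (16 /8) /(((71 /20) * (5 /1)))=1916230 /8012137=0.24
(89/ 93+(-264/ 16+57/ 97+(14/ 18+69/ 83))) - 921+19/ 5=-20902200373/ 22462290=-930.55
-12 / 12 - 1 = -2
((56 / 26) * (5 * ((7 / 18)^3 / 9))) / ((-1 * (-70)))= 0.00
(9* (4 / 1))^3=46656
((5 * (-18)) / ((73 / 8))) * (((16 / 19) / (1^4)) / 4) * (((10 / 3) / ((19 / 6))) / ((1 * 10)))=-5760 / 26353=-0.22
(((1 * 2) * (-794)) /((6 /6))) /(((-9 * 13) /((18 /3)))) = 3176 /39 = 81.44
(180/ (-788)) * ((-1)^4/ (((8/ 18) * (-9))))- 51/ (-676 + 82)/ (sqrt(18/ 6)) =17 * sqrt(3)/ 594 + 45/ 788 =0.11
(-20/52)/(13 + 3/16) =-80/2743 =-0.03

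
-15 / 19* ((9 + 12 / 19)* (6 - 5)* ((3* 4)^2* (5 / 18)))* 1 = -109800 / 361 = -304.16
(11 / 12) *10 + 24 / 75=1423 / 150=9.49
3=3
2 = 2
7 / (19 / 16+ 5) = 112 / 99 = 1.13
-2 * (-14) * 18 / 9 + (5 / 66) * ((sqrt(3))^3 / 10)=sqrt(3) / 44 + 56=56.04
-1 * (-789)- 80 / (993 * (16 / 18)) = 788.91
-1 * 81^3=-531441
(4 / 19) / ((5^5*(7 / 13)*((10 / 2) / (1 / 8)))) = 13 / 4156250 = 0.00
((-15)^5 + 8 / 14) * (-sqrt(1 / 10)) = 5315621 * sqrt(10) / 70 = 240135.28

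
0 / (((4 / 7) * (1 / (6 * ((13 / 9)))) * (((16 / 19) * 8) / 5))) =0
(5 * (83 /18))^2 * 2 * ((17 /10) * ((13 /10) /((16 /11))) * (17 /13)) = 21900131 /10368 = 2112.28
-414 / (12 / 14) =-483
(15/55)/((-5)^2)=3/275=0.01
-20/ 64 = -5/ 16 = -0.31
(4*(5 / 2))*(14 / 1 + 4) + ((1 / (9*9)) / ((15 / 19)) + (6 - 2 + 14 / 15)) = 224713 / 1215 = 184.95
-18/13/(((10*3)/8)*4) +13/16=749/1040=0.72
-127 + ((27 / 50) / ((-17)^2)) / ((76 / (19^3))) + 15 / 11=-125.47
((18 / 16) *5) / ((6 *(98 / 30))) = 225 / 784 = 0.29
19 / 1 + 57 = 76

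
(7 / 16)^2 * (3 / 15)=49 / 1280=0.04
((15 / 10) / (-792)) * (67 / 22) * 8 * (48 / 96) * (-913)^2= -461563 / 24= -19231.79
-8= -8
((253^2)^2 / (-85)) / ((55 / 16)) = -5959493936 / 425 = -14022338.67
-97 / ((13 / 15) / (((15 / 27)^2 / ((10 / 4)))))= -4850 / 351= -13.82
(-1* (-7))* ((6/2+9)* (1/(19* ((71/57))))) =3.55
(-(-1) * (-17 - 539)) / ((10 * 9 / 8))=-2224 / 45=-49.42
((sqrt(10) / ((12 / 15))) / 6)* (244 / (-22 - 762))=-305* sqrt(10) / 4704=-0.21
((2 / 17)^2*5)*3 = 60 / 289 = 0.21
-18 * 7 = -126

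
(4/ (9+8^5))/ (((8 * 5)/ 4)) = 2/ 163885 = 0.00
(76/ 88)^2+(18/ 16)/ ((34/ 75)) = 106223/ 32912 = 3.23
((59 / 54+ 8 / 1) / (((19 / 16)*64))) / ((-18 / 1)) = -491 / 73872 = -0.01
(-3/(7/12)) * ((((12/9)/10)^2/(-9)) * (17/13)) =272/20475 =0.01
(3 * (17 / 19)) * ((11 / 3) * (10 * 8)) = 14960 / 19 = 787.37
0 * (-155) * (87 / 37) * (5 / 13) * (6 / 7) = 0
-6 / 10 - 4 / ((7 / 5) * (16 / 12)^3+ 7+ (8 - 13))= -2427 / 1795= -1.35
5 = 5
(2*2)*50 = 200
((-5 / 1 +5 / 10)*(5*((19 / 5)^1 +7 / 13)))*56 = -71064 / 13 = -5466.46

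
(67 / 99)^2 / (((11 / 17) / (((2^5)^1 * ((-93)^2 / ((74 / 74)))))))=2346777376 / 11979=195907.62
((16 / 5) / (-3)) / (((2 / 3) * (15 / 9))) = -0.96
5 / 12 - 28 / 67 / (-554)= 0.42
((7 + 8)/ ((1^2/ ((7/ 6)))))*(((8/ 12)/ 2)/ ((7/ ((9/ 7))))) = 15/ 14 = 1.07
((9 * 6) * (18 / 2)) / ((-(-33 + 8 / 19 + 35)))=-4617 / 23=-200.74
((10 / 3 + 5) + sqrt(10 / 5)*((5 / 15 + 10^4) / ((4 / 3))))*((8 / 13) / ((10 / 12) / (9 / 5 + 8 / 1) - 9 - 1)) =-658.85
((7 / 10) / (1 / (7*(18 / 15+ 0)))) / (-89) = -147 / 2225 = -0.07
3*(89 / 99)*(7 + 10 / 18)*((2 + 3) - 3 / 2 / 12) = 19669 / 198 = 99.34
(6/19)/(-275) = -6/5225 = -0.00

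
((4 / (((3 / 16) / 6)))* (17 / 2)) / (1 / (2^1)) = 2176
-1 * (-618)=618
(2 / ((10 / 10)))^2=4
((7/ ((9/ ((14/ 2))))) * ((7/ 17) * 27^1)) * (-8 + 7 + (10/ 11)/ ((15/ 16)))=-343/ 187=-1.83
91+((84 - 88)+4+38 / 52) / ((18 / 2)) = 21313 / 234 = 91.08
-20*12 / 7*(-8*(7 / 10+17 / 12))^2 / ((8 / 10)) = -258064 / 21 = -12288.76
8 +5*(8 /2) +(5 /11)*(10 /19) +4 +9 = 8619 /209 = 41.24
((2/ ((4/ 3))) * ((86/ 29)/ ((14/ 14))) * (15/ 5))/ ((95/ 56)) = 7.87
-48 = -48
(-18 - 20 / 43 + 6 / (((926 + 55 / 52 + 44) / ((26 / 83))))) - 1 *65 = -15041455249 / 180216655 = -83.46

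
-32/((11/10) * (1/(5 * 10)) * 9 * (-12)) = 13.47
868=868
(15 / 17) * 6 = 90 / 17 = 5.29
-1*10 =-10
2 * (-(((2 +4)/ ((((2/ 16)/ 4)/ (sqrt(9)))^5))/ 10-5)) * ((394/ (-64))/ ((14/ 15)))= 14456557913673/ 224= 64538204971.75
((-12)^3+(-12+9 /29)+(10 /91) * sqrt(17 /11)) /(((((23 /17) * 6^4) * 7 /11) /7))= -3144779 /288144+85 * sqrt(187) /1356264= -10.91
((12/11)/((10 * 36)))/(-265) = -1/87450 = -0.00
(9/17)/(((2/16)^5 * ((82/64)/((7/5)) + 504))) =66060288/1922717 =34.36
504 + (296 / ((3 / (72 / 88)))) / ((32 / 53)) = 28059 / 44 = 637.70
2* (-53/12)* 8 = -212/3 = -70.67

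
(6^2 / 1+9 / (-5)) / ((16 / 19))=3249 / 80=40.61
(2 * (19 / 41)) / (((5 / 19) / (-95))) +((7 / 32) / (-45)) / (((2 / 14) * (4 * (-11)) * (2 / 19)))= -1738306789 / 5195520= -334.58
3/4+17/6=43/12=3.58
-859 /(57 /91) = -78169 /57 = -1371.39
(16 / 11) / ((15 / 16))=1.55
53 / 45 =1.18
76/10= 38/5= 7.60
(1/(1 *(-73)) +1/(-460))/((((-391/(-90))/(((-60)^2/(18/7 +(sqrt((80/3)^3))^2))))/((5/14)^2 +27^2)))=-4164621923475/8236114703789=-0.51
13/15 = 0.87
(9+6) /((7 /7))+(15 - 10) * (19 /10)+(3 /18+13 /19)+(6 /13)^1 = 19127 /741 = 25.81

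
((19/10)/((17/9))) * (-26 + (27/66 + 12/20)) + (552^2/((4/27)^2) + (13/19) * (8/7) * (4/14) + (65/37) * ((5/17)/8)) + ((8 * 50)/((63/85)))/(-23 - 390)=9497349302913579169/684096751800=13883049.84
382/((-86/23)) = -4393/43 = -102.16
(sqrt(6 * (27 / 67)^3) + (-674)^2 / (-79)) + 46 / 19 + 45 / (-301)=-2596978155 / 451801 + 243 * sqrt(134) / 4489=-5747.43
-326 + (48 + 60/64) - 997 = -20385/16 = -1274.06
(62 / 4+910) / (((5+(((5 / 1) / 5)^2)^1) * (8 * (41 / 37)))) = 17.40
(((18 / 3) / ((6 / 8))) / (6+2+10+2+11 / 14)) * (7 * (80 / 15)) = 12544 / 873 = 14.37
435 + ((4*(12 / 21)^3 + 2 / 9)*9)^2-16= 58235031 / 117649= 494.99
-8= -8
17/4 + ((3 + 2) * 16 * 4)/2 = 164.25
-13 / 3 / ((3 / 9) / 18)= -234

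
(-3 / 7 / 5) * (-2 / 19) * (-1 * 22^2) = -2904 / 665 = -4.37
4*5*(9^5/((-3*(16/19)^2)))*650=-11546539875/32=-360829371.09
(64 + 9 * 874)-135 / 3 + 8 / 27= 212903 / 27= 7885.30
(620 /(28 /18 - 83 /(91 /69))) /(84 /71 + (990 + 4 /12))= -108157140 /10616460917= -0.01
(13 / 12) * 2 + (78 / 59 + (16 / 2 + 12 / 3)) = 5483 / 354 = 15.49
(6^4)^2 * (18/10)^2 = 136048896/25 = 5441955.84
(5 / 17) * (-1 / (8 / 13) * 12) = -195 / 34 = -5.74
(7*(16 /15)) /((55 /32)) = 3584 /825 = 4.34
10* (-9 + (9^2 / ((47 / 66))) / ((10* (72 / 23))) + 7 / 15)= -27635 / 564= -49.00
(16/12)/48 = 1/36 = 0.03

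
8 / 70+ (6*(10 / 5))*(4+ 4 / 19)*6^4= 43545676 / 665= 65482.22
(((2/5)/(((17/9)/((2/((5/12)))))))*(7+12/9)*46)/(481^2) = 6624/3933137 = 0.00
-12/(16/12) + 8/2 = -5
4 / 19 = 0.21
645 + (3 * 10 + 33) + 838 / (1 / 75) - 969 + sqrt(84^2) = 62673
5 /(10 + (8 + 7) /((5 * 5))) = 25 /53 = 0.47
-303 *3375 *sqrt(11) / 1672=-1022625 *sqrt(11) / 1672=-2028.51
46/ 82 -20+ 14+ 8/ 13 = -2571/ 533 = -4.82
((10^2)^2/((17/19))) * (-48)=-9120000/17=-536470.59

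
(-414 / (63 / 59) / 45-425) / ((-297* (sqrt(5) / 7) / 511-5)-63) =16977137984044 / 2662348979295-2303300307* sqrt(5) / 295816553255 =6.36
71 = 71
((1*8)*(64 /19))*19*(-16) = -8192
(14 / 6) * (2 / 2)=7 / 3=2.33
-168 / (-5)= 168 / 5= 33.60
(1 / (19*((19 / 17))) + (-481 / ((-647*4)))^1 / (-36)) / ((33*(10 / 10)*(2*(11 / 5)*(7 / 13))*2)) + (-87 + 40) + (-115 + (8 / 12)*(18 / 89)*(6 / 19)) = -4927524279524785 / 30424863446208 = -161.96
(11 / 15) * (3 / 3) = 11 / 15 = 0.73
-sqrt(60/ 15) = -2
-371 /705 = -0.53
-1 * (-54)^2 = -2916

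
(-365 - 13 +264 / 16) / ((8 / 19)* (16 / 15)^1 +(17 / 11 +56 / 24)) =-2266605 / 27136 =-83.53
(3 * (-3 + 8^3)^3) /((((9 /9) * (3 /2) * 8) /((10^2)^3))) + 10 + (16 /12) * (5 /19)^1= 1879179263250590 /57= 32968057250010.35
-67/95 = -0.71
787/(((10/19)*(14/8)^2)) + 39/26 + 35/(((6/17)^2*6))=536.59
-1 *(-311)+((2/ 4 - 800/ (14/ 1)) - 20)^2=1212285/ 196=6185.13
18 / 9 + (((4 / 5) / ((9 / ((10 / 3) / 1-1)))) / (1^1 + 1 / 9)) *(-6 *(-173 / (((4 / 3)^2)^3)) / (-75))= 985727 / 640000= 1.54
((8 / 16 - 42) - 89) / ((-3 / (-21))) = -1827 / 2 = -913.50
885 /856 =1.03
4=4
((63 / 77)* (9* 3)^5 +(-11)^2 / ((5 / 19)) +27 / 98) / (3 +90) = 63281159677 / 501270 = 126241.67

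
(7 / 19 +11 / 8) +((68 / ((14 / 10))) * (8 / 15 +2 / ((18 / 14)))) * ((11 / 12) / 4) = 718049 / 28728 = 24.99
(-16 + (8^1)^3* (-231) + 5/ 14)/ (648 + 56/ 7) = -1656027/ 9184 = -180.32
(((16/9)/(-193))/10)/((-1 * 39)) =8/338715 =0.00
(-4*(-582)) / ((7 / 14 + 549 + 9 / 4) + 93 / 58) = 270048 / 64189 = 4.21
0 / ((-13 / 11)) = 0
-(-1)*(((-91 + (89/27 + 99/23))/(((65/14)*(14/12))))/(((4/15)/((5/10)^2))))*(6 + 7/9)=-3159251/32292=-97.83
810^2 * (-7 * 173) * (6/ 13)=-4767222600/ 13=-366709430.77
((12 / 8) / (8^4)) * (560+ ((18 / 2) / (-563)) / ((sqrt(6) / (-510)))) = 2295 * sqrt(6) / 4612096+ 105 / 512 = 0.21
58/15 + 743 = 11203/15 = 746.87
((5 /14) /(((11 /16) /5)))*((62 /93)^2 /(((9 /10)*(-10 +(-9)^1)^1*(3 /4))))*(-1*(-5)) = -160000 /355509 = -0.45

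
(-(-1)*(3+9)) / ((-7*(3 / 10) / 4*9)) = -160 / 63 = -2.54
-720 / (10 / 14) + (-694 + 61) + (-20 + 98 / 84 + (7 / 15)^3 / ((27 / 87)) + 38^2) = -13091981 / 60750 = -215.51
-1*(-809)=809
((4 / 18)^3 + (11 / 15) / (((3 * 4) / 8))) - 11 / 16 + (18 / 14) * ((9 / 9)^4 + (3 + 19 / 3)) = 5347159 / 408240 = 13.10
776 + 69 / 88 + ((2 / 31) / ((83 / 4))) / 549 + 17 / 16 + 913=420367378261 / 248613552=1690.85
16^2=256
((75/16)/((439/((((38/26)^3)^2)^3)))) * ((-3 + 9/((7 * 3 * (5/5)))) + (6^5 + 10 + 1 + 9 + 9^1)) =426534261841576370909938267275/5529207449013841105366672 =77142.03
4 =4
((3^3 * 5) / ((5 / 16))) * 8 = 3456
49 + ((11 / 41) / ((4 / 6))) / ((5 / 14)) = 10276 / 205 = 50.13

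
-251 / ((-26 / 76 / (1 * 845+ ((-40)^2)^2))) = 24425339610 / 13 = 1878872277.69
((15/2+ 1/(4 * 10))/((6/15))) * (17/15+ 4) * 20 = 23177/12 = 1931.42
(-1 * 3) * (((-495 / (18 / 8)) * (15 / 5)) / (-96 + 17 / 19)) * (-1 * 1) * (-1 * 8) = -300960 / 1807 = -166.55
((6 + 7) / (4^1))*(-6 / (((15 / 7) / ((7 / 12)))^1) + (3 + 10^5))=39000533 / 120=325004.44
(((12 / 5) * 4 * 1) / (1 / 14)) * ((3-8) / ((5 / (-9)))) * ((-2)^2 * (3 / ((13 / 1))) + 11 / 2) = 505008 / 65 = 7769.35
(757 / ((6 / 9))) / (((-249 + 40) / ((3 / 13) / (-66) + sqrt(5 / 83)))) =2271 / 119548 - 2271 *sqrt(415) / 34694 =-1.31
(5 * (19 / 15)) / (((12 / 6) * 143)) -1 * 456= -455.98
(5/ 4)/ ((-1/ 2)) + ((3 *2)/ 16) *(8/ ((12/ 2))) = -2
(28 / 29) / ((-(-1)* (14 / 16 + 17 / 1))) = 224 / 4147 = 0.05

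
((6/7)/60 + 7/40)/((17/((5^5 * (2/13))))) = 33125/6188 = 5.35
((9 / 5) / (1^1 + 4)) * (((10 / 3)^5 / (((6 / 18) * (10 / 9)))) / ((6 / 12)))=800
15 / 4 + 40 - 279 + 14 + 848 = 2507 / 4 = 626.75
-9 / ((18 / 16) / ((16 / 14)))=-64 / 7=-9.14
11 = 11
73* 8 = 584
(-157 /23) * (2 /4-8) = 2355 /46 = 51.20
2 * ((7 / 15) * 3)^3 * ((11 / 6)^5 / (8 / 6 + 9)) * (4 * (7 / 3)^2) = 2706784157 / 11299500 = 239.55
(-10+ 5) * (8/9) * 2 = -80/9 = -8.89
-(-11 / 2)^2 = -121 / 4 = -30.25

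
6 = 6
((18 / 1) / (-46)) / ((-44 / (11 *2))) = 0.20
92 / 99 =0.93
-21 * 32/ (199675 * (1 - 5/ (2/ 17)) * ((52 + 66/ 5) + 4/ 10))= 24/ 19414115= 0.00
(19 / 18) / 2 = 19 / 36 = 0.53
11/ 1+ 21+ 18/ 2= 41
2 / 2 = 1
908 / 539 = 1.68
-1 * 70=-70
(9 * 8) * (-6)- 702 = -1134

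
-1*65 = -65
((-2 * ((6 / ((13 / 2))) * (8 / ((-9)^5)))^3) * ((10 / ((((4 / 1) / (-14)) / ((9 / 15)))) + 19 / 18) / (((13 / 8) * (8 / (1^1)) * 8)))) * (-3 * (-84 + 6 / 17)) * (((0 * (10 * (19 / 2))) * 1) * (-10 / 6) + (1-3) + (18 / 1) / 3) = -929333248 / 1234169908689377673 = -0.00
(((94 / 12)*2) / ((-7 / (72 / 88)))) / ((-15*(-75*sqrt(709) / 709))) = -47*sqrt(709) / 28875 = -0.04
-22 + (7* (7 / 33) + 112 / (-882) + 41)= 14108 / 693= 20.36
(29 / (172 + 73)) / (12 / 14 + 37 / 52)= 1508 / 19985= 0.08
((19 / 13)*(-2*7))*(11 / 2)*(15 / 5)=-337.62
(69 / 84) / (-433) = -0.00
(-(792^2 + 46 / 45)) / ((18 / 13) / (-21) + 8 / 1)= -1284325133 / 16245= -79059.72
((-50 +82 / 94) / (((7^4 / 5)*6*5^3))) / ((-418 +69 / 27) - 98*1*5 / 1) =6927 / 45979510150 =0.00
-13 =-13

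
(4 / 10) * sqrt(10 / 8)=sqrt(5) / 5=0.45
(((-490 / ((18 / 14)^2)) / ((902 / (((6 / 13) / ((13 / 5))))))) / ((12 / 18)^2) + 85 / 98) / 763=8247310 / 8548799259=0.00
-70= -70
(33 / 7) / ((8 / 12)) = 99 / 14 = 7.07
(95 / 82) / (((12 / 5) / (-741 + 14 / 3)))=-1049275 / 2952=-355.45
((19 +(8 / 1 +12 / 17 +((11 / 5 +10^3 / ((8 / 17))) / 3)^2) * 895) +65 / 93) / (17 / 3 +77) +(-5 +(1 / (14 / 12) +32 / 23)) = 429530005664897 / 78907710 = 5443447.87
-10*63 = -630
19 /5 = 3.80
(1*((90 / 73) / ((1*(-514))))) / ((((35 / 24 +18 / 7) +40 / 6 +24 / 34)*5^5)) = -0.00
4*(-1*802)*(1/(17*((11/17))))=-3208/11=-291.64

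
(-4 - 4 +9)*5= 5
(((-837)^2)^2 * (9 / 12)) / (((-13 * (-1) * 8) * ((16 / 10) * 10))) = 1472390771283 / 6656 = 221212555.78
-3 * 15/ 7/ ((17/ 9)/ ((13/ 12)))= -1755/ 476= -3.69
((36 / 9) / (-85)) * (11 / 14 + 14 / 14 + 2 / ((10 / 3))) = -334 / 2975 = -0.11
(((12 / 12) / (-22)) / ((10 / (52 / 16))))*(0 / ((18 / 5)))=0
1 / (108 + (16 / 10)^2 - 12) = 0.01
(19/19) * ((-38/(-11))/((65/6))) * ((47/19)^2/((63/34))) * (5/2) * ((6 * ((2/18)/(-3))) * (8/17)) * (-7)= 141376/73359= 1.93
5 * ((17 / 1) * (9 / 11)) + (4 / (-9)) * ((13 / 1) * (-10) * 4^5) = 5864165 / 99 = 59233.99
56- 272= -216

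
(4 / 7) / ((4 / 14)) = 2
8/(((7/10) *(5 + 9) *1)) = 40/49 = 0.82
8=8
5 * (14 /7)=10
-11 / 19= -0.58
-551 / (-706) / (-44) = -551 / 31064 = -0.02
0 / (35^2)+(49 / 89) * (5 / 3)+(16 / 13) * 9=11.99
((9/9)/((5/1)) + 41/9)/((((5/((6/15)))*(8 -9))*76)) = -107/21375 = -0.01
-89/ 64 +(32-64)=-2137/ 64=-33.39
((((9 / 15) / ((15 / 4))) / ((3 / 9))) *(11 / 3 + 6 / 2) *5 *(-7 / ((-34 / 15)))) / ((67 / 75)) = 63000 / 1139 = 55.31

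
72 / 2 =36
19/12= 1.58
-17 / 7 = -2.43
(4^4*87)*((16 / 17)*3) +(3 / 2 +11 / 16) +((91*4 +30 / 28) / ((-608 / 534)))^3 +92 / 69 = -18859556194286813 / 573210624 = -32901616.62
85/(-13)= -6.54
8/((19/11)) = 88/19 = 4.63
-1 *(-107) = 107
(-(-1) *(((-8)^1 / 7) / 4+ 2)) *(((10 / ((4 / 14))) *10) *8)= 4800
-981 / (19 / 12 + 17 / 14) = -82404 / 235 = -350.66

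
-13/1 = -13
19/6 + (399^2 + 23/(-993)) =105393143/662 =159204.14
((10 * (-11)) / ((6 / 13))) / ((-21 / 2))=1430 / 63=22.70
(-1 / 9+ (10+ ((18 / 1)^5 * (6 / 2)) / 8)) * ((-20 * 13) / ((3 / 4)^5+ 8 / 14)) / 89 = -11885397422080 / 4643397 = -2559634.13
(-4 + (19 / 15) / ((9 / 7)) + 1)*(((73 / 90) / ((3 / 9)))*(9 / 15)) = -9928 / 3375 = -2.94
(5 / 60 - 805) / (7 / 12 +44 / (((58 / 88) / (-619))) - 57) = 0.02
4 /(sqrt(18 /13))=2 *sqrt(26) /3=3.40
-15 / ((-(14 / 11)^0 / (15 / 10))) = 45 / 2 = 22.50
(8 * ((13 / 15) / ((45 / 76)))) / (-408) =-988 / 34425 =-0.03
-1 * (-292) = 292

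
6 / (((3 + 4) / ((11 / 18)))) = 11 / 21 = 0.52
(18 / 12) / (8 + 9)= 3 / 34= 0.09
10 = 10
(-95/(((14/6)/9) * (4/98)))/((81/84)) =-9310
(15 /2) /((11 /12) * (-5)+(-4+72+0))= 90 /761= 0.12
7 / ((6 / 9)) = 21 / 2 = 10.50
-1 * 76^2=-5776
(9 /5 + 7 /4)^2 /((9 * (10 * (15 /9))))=5041 /60000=0.08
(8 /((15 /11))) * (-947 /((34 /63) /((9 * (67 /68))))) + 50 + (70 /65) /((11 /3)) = -18852804913 /206635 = -91237.23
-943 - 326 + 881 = -388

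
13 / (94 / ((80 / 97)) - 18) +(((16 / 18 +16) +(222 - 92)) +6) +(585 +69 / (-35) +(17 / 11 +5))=898013066 / 1209285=742.60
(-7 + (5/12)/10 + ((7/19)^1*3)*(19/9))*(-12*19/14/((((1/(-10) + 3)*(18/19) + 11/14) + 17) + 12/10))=13357/3854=3.47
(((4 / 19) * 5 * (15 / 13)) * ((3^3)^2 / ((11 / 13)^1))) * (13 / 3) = 947700 / 209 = 4534.45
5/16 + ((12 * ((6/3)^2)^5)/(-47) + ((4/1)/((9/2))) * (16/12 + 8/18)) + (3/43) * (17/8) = -679439837/2619216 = -259.41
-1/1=-1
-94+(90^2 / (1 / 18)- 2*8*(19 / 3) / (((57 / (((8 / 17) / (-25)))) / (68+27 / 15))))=2786671922 / 19125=145708.34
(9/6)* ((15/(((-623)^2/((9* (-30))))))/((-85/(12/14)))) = 7290/46187351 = 0.00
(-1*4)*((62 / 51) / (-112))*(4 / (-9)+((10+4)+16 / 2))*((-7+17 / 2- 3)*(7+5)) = -16.85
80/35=16/7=2.29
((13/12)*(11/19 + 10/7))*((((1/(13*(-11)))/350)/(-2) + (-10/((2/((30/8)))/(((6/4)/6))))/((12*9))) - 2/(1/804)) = -2062929280609/589881600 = -3497.19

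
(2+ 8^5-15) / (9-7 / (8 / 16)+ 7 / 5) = -163775 / 18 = -9098.61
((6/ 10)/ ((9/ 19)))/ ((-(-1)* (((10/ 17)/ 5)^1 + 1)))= 17/ 15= 1.13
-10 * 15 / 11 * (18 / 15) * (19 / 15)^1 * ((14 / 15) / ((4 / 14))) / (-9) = 3724 / 495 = 7.52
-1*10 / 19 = -10 / 19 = -0.53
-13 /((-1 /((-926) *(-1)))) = 12038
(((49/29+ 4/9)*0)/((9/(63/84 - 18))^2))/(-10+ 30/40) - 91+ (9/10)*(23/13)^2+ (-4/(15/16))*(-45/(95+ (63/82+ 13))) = -434194097/5024370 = -86.42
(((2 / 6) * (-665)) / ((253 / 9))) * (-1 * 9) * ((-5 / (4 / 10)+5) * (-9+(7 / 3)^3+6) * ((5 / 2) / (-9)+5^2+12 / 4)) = -217351925 / 1518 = -143183.09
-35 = -35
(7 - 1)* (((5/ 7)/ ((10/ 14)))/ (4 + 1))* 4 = 24/ 5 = 4.80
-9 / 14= -0.64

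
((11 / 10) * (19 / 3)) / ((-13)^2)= 209 / 5070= 0.04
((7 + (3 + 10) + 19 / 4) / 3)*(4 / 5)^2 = 132 / 25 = 5.28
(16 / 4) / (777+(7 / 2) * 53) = 8 / 1925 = 0.00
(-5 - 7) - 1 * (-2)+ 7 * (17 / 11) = 9 / 11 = 0.82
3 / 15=1 / 5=0.20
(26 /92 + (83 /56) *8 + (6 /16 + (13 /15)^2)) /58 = 3844447 /16808400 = 0.23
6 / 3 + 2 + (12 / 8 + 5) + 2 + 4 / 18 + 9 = 391 / 18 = 21.72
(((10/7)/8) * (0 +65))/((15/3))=65/28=2.32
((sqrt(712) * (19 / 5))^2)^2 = 66065449024 / 625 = 105704718.44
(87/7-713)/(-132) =5.31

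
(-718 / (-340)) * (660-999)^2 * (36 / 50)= 371309751 / 2125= 174734.00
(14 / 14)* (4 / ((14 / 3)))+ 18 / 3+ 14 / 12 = 337 / 42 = 8.02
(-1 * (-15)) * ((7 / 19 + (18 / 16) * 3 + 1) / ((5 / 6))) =6489 / 76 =85.38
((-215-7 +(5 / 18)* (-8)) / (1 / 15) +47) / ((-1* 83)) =9949 / 249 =39.96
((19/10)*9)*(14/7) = 171/5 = 34.20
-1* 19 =-19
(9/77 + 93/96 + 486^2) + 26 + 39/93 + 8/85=1533714788497/6492640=236223.60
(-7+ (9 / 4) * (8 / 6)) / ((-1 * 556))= 0.01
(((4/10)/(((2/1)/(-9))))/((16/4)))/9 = -1/20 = -0.05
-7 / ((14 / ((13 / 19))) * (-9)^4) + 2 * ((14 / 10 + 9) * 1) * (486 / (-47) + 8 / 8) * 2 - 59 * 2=-29679316411 / 58589730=-506.56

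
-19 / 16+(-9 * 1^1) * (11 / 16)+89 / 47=-2061 / 376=-5.48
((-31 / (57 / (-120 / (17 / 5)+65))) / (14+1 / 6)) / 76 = -3131 / 208658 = -0.02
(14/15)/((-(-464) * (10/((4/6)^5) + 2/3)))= 14/533165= 0.00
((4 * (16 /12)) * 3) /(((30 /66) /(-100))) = -3520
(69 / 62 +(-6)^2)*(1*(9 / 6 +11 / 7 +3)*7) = 195585 / 124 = 1577.30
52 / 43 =1.21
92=92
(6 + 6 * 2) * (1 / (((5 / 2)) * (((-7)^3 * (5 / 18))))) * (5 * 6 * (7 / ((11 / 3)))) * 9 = -104976 / 2695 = -38.95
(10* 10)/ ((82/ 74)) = 3700/ 41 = 90.24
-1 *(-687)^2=-471969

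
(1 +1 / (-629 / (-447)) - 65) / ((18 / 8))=-159236 / 5661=-28.13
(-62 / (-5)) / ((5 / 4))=248 / 25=9.92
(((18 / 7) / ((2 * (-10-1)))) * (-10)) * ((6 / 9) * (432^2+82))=11202360 / 77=145485.19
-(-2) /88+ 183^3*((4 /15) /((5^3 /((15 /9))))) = 119846093 /5500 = 21790.20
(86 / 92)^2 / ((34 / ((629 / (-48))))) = -68413 / 203136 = -0.34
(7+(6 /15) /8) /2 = 141 /40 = 3.52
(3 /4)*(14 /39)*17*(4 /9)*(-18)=-476 /13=-36.62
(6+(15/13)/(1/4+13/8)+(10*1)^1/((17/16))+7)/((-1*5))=-5089/1105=-4.61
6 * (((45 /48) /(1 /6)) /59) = 135 /236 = 0.57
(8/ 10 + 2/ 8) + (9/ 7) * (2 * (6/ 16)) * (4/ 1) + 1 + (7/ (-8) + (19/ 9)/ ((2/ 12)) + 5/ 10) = 15287/ 840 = 18.20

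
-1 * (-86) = 86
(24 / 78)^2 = 16 / 169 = 0.09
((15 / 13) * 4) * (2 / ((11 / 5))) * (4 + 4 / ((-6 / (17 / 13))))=24400 / 1859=13.13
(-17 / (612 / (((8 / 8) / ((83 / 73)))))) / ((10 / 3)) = -73 / 9960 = -0.01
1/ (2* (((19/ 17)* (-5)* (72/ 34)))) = -289/ 6840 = -0.04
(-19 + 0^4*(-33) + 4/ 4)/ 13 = -18/ 13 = -1.38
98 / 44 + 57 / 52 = 1901 / 572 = 3.32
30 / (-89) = -30 / 89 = -0.34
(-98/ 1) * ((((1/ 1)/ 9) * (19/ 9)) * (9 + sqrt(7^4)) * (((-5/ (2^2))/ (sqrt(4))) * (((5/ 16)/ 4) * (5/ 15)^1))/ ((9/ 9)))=21.70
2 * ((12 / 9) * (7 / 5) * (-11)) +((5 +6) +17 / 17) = -436 / 15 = -29.07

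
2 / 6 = 1 / 3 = 0.33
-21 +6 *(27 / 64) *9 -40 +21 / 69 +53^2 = 2039519 / 736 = 2771.09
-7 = -7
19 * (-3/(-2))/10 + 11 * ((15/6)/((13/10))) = 6241/260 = 24.00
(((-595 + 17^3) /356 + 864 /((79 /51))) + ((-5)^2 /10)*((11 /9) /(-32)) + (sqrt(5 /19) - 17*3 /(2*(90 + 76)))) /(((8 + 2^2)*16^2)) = 0.19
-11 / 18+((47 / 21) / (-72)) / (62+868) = -859367 / 1406160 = -0.61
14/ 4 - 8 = -9/ 2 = -4.50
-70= -70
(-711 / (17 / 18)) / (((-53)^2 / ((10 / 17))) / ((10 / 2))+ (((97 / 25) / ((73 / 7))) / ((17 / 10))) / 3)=-0.79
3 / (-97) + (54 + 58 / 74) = 196508 / 3589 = 54.75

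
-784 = -784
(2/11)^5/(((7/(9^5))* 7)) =1889568/7891499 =0.24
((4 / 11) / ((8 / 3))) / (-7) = -3 / 154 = -0.02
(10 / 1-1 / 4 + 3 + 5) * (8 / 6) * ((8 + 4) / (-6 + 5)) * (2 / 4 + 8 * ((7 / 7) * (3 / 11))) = -8378 / 11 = -761.64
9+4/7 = 67/7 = 9.57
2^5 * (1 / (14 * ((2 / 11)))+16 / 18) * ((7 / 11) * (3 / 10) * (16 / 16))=1292 / 165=7.83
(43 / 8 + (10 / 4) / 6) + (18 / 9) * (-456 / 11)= -20359 / 264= -77.12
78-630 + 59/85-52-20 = -52981/85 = -623.31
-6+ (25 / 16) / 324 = -31079 / 5184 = -6.00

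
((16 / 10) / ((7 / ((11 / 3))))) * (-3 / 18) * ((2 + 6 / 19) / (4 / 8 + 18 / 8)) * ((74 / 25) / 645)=-52096 / 96508125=-0.00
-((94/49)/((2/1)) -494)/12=8053/196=41.09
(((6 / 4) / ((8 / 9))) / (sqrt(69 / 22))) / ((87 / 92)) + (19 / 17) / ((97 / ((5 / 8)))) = 95 / 13192 + 3*sqrt(1518) / 116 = 1.01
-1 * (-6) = 6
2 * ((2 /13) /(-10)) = -2 /65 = -0.03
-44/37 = -1.19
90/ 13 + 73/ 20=2749/ 260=10.57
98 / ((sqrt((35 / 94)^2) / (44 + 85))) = 169764 / 5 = 33952.80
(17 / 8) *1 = 17 / 8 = 2.12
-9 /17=-0.53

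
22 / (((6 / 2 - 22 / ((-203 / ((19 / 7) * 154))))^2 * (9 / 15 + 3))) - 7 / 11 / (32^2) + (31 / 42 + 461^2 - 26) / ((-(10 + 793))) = -263580114758131349 / 996050236769280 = -264.63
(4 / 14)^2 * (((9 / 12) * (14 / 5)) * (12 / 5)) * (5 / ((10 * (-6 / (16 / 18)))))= -16 / 525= -0.03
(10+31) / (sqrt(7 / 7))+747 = 788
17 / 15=1.13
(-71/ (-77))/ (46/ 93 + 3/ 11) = 6603/ 5495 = 1.20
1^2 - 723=-722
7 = 7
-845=-845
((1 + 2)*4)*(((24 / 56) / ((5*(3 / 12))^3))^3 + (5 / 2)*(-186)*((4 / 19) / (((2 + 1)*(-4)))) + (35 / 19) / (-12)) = 1224221180339 / 12728515625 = 96.18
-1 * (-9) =9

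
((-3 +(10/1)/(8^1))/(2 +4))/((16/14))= -49/192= -0.26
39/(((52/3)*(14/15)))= 135/56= 2.41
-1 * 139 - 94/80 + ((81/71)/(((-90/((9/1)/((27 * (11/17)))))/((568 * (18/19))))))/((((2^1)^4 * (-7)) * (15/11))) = -3728043/26600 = -140.15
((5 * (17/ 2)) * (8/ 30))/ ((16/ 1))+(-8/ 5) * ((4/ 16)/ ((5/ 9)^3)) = -24367/ 15000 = -1.62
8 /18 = 4 /9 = 0.44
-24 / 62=-12 / 31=-0.39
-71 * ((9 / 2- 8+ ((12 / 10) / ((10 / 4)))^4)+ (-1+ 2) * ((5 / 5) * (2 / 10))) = 180102363 / 781250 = 230.53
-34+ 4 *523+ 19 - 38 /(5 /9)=10043 /5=2008.60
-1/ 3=-0.33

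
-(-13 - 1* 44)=57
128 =128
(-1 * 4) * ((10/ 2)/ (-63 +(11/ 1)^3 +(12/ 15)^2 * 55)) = -25/ 1629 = -0.02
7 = 7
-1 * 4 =-4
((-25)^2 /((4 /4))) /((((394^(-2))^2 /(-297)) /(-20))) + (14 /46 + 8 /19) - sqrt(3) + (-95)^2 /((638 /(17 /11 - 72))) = 274376018981027378082831 /3066866 - sqrt(3) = 89464625771399002.36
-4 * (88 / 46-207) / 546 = 9434 / 6279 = 1.50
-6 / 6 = -1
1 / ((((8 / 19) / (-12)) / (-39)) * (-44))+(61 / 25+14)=-19407 / 2200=-8.82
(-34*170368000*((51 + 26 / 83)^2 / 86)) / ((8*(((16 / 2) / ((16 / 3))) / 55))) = -812847416547.81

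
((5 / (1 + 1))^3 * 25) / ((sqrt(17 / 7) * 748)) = 3125 * sqrt(119) / 101728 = 0.34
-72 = -72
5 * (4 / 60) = 1 / 3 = 0.33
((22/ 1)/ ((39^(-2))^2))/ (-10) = -25447851/ 5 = -5089570.20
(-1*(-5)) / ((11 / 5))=25 / 11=2.27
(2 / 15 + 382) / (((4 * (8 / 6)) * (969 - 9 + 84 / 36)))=4299 / 57740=0.07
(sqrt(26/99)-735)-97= -831.49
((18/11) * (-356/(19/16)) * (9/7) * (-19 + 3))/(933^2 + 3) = 1230336/106127483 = 0.01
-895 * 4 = -3580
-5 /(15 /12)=-4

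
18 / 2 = 9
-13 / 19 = -0.68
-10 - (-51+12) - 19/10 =271/10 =27.10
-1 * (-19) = 19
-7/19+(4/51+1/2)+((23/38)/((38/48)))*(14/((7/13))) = 739685/36822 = 20.09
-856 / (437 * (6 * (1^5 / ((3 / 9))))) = -428 / 3933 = -0.11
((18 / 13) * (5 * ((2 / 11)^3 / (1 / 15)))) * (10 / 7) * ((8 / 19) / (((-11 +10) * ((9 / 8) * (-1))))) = 768000 / 2301299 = 0.33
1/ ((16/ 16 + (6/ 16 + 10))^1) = 8/ 91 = 0.09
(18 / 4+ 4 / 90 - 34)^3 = -18630700451 / 729000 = -25556.52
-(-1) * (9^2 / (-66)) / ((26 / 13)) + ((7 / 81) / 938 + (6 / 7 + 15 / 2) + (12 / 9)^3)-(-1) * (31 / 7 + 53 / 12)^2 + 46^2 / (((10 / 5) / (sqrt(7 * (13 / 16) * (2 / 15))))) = 4135099525 / 46802448 + 529 * sqrt(2730) / 30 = 1009.68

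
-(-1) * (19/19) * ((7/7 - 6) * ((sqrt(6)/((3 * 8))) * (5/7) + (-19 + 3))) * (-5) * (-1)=400 - 125 * sqrt(6)/168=398.18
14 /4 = 7 /2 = 3.50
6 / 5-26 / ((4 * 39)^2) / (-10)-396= -3695327 / 9360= -394.80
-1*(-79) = 79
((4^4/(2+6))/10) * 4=12.80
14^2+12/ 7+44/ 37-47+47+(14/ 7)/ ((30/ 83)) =794237/ 3885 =204.44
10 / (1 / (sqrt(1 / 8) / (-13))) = -5* sqrt(2) / 26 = -0.27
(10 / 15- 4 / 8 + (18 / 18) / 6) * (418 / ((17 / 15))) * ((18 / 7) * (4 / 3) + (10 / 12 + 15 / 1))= 2368.08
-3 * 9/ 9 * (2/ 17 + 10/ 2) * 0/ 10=0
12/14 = 6/7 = 0.86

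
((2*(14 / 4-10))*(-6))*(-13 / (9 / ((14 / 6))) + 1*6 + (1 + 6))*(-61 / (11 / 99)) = -412360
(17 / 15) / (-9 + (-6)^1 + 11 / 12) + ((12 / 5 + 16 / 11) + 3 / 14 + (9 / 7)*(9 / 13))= 126967 / 26026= 4.88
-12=-12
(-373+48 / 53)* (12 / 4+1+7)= -216931 / 53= -4093.04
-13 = -13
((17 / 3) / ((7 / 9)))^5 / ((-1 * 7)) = -345025251 / 117649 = -2932.67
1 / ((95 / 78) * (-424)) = -39 / 20140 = -0.00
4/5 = 0.80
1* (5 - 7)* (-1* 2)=4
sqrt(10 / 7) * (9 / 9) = sqrt(70) / 7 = 1.20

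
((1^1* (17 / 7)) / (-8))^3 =-4913 / 175616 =-0.03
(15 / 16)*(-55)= -825 / 16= -51.56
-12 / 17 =-0.71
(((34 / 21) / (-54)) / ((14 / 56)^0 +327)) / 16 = -17 / 2975616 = -0.00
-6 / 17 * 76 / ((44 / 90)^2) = -112.23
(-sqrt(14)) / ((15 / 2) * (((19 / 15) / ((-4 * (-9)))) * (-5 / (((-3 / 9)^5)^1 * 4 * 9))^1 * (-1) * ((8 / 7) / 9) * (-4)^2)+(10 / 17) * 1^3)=357 * sqrt(14) / 6250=0.21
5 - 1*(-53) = 58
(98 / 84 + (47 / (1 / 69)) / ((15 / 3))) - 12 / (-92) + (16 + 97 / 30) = 15390 / 23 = 669.13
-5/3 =-1.67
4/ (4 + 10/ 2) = 0.44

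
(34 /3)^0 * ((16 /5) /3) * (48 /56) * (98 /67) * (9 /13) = 4032 /4355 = 0.93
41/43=0.95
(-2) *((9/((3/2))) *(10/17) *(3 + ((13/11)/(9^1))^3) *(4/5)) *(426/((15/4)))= -52948396544/27491805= -1925.97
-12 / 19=-0.63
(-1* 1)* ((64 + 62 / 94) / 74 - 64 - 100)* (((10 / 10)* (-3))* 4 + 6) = -1702059 / 1739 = -978.76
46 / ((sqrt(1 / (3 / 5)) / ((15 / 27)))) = 46*sqrt(15) / 9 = 19.80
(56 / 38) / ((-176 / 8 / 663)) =-9282 / 209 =-44.41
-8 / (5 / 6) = -48 / 5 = -9.60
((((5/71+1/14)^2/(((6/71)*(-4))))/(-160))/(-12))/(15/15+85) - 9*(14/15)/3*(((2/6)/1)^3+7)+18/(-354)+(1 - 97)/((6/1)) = -349003629154777/9761096540160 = -35.75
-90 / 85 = -18 / 17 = -1.06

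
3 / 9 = 1 / 3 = 0.33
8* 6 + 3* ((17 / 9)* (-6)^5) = -44016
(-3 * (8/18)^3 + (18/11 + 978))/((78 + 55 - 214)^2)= 2617864/17537553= 0.15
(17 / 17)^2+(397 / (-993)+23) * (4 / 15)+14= 313193 / 14895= 21.03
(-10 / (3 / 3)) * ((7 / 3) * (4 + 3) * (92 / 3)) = -45080 / 9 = -5008.89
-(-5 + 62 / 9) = -17 / 9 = -1.89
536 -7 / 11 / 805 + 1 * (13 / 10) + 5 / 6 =538.13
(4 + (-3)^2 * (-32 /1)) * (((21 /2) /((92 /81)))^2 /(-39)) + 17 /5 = 344256329 /550160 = 625.74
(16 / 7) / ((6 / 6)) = 16 / 7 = 2.29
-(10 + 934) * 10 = -9440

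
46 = 46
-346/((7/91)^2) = -58474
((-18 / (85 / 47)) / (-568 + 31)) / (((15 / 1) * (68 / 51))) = 0.00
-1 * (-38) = 38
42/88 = 21/44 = 0.48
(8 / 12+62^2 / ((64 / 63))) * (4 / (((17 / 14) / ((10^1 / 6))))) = 6358135 / 306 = 20778.22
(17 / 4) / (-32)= -17 / 128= -0.13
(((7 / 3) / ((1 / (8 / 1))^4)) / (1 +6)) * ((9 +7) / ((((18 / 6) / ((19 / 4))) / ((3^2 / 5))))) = 311296 / 5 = 62259.20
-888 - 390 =-1278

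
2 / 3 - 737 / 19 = -2173 / 57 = -38.12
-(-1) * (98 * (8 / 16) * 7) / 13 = 343 / 13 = 26.38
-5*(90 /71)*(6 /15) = -180 /71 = -2.54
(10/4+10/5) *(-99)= -891/2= -445.50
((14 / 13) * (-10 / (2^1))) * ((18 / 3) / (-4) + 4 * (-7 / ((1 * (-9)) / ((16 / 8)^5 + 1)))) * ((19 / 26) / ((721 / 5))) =-288325 / 104442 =-2.76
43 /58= 0.74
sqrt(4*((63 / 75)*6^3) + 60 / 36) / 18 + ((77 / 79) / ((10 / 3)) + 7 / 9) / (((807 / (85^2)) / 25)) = sqrt(163671) / 270 + 274875125 / 1147554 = 241.03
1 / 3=0.33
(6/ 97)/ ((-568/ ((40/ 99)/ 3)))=-10/ 681813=-0.00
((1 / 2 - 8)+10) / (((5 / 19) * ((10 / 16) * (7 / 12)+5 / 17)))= 15504 / 1075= 14.42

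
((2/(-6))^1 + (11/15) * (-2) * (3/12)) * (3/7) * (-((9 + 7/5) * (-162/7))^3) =-896698273536/214375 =-4182849.09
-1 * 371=-371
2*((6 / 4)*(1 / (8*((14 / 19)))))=57 / 112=0.51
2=2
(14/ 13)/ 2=0.54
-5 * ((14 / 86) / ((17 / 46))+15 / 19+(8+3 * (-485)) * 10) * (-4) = -4019134940 / 13889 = -289375.40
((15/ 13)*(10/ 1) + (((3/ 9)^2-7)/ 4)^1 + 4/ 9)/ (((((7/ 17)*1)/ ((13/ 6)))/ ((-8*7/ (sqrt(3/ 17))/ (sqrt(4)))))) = -40817*sqrt(51)/ 81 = -3598.66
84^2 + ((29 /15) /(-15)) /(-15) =23814029 /3375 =7056.01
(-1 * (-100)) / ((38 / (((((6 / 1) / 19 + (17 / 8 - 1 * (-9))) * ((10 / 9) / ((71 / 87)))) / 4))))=6303875 / 615144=10.25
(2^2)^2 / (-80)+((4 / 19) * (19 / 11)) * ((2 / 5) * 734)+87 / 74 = 438499 / 4070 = 107.74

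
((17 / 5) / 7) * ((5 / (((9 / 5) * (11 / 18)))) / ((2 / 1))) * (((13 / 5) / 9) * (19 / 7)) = 4199 / 4851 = 0.87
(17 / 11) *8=136 / 11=12.36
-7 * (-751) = 5257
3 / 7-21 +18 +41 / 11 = 1.16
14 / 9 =1.56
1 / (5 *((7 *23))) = 1 / 805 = 0.00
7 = 7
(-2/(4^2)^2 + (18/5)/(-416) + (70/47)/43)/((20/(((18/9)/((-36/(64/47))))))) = -33947/493932400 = -0.00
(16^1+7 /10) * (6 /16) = 501 /80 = 6.26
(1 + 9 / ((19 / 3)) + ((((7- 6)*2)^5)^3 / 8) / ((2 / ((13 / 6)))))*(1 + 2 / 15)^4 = 7324.70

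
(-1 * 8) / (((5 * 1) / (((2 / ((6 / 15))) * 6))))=-48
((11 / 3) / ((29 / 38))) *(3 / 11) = 38 / 29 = 1.31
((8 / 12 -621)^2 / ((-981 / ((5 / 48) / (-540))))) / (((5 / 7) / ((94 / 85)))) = 1139432609 / 9726026400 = 0.12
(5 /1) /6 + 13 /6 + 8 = 11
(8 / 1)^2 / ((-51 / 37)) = -2368 / 51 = -46.43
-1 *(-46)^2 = -2116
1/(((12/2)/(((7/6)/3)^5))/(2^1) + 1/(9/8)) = 151263/51152792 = 0.00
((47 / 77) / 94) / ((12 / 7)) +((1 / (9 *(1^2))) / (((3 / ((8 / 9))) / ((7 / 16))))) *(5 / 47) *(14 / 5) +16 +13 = 29154511 / 1005048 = 29.01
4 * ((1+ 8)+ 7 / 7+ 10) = 80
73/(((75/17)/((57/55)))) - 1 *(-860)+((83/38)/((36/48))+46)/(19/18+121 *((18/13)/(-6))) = 143770741787/164247875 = 875.33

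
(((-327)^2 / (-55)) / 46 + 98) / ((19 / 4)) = 282022 / 24035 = 11.73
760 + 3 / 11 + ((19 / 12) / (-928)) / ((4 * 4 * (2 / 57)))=993386621 / 1306624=760.27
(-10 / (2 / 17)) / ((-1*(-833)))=-5 / 49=-0.10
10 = 10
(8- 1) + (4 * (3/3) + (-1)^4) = 12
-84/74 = -42/37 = -1.14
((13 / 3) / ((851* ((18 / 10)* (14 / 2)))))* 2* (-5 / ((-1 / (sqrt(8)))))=1300* sqrt(2) / 160839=0.01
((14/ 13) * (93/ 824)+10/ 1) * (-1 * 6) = -162633/ 2678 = -60.73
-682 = -682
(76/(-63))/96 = -19/1512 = -0.01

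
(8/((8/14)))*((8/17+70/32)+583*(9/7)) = 1432245/136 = 10531.21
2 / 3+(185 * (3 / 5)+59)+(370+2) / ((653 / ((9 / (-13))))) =4336324 / 25467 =170.27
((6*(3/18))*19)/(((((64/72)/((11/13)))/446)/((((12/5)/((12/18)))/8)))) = 3775167/1040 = 3629.97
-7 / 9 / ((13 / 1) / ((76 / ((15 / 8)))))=-4256 / 1755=-2.43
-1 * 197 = -197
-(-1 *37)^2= -1369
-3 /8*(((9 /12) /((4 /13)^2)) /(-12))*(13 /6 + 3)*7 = 36673 /4096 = 8.95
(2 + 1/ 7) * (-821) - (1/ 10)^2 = -1231507/ 700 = -1759.30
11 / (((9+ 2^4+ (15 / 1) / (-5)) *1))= 1 / 2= 0.50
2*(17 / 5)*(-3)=-102 / 5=-20.40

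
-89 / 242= -0.37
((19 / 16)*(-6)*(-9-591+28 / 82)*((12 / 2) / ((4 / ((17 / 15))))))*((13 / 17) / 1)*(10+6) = 18218226 / 205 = 88869.40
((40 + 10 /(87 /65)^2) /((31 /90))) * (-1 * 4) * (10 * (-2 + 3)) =-5293.39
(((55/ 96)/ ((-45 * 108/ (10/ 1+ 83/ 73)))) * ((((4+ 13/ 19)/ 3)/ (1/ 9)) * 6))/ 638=-24119/ 139010688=-0.00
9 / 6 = 3 / 2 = 1.50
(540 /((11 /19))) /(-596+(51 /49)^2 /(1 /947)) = 24634260 /11353661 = 2.17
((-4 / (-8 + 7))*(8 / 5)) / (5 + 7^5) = 8 / 21015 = 0.00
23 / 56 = 0.41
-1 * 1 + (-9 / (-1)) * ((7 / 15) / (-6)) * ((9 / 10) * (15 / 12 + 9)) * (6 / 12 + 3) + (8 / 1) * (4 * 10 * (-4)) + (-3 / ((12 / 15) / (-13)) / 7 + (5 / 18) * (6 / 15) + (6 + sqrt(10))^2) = -63026503 / 50400 + 12 * sqrt(10) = -1212.58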